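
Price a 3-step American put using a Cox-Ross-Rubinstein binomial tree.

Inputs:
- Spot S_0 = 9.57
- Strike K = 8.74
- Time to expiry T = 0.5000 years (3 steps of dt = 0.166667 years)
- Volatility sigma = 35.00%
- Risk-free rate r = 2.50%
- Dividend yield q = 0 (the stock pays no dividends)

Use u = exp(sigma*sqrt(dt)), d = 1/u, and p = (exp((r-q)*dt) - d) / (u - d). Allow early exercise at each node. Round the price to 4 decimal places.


dt = T/N = 0.166667
u = exp(sigma*sqrt(dt)) = 1.153599; d = 1/u = 0.866852
p = (exp((r-q)*dt) - d) / (u - d) = 0.478900
Discount per step: exp(-r*dt) = 0.995842
Stock lattice S(k, i) with i counting down-moves:
  k=0: S(0,0) = 9.5700
  k=1: S(1,0) = 11.0399; S(1,1) = 8.2958
  k=2: S(2,0) = 12.7357; S(2,1) = 9.5700; S(2,2) = 7.1912
  k=3: S(3,0) = 14.6919; S(3,1) = 11.0399; S(3,2) = 8.2958; S(3,3) = 6.2337
Terminal payoffs V(N, i) = max(K - S_T, 0):
  V(3,0) = 0.000000; V(3,1) = 0.000000; V(3,2) = 0.444225; V(3,3) = 2.506285
Backward induction: V(k, i) = exp(-r*dt) * [p * V(k+1, i) + (1-p) * V(k+1, i+1)]; then take max(V_cont, immediate exercise) for American.
  V(2,0) = exp(-r*dt) * [p*0.000000 + (1-p)*0.000000] = 0.000000; exercise = 0.000000; V(2,0) = max -> 0.000000
  V(2,1) = exp(-r*dt) * [p*0.000000 + (1-p)*0.444225] = 0.230523; exercise = 0.000000; V(2,1) = max -> 0.230523
  V(2,2) = exp(-r*dt) * [p*0.444225 + (1-p)*2.506285] = 1.512449; exercise = 1.548790; V(2,2) = max -> 1.548790
  V(1,0) = exp(-r*dt) * [p*0.000000 + (1-p)*0.230523] = 0.119626; exercise = 0.000000; V(1,0) = max -> 0.119626
  V(1,1) = exp(-r*dt) * [p*0.230523 + (1-p)*1.548790] = 0.913657; exercise = 0.444225; V(1,1) = max -> 0.913657
  V(0,0) = exp(-r*dt) * [p*0.119626 + (1-p)*0.913657] = 0.531178; exercise = 0.000000; V(0,0) = max -> 0.531178

Answer: Price = V(0,0) = 0.5312


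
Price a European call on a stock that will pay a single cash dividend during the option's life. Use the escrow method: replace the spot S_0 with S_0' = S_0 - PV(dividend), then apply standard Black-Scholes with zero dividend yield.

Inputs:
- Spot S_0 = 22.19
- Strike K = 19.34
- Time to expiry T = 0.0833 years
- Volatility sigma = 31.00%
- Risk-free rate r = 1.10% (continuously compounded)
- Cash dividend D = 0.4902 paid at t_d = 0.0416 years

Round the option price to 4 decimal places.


PV(D) = D * exp(-r * t_d) = 0.4902 * 0.99954250 = 0.48997574
S_0' = S_0 - PV(D) = 22.1900 - 0.48997574 = 21.70002426
d1 = (ln(S_0'/K) + (r + sigma^2/2)*T) / (sigma*sqrt(T)) = 1.34184515
d2 = d1 - sigma*sqrt(T) = 1.25237376
exp(-rT) = 0.99908412
N(d1) = 0.91017690; N(d2) = 0.89478315
C = S_0' * N(d1) - K * exp(-rT) * N(d2) = 21.70002426 * 0.91017690 - 19.3400 * 0.99908412 * 0.89478315 = 2.4616

Answer: Price = 2.4616


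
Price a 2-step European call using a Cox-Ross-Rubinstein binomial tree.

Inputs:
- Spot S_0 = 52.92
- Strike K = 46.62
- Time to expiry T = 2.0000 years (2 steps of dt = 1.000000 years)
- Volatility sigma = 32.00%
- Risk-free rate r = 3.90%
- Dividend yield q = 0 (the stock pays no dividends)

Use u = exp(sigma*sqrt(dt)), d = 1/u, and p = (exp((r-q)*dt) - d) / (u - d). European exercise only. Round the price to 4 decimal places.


dt = T/N = 1.000000
u = exp(sigma*sqrt(dt)) = 1.377128; d = 1/u = 0.726149
p = (exp((r-q)*dt) - d) / (u - d) = 0.481769
Discount per step: exp(-r*dt) = 0.961751
Stock lattice S(k, i) with i counting down-moves:
  k=0: S(0,0) = 52.9200
  k=1: S(1,0) = 72.8776; S(1,1) = 38.4278
  k=2: S(2,0) = 100.3618; S(2,1) = 52.9200; S(2,2) = 27.9043
Terminal payoffs V(N, i) = max(S_T - K, 0):
  V(2,0) = 53.741768; V(2,1) = 6.300000; V(2,2) = 0.000000
Backward induction: V(k, i) = exp(-r*dt) * [p * V(k+1, i) + (1-p) * V(k+1, i+1)].
  V(1,0) = exp(-r*dt) * [p*53.741768 + (1-p)*6.300000] = 28.040783
  V(1,1) = exp(-r*dt) * [p*6.300000 + (1-p)*0.000000] = 2.919053
  V(0,0) = exp(-r*dt) * [p*28.040783 + (1-p)*2.919053] = 14.447349

Answer: Price = V(0,0) = 14.4473


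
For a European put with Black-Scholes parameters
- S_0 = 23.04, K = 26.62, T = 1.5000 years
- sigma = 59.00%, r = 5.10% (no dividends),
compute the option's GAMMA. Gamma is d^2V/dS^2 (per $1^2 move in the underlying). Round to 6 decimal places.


d1 = 0.2672905666; d2 = -0.4553089075
phi(d1) = 0.3849427501; exp(-qT) = 1.0000000000; exp(-rT) = 0.9263529143
Gamma = exp(-qT) * phi(d1) / (S * sigma * sqrt(T)) = 1.0000000000 * 0.3849427501 / (23.0400 * 0.5900 * 1.2247448714) = 0.023122

Answer: Gamma = 0.023122


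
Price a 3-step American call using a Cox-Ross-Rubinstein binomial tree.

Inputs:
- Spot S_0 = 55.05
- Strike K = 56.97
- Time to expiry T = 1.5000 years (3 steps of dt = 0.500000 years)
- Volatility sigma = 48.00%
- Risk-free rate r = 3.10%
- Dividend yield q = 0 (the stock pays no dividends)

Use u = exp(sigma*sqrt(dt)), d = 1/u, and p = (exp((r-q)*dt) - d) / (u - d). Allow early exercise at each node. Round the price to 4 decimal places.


dt = T/N = 0.500000
u = exp(sigma*sqrt(dt)) = 1.404121; d = 1/u = 0.712189
p = (exp((r-q)*dt) - d) / (u - d) = 0.438528
Discount per step: exp(-r*dt) = 0.984620
Stock lattice S(k, i) with i counting down-moves:
  k=0: S(0,0) = 55.0500
  k=1: S(1,0) = 77.2968; S(1,1) = 39.2060
  k=2: S(2,0) = 108.5341; S(2,1) = 55.0500; S(2,2) = 27.9221
  k=3: S(3,0) = 152.3950; S(3,1) = 77.2968; S(3,2) = 39.2060; S(3,3) = 19.8858
Terminal payoffs V(N, i) = max(S_T - K, 0):
  V(3,0) = 95.424969; V(3,1) = 20.326843; V(3,2) = 0.000000; V(3,3) = 0.000000
Backward induction: V(k, i) = exp(-r*dt) * [p * V(k+1, i) + (1-p) * V(k+1, i+1)]; then take max(V_cont, immediate exercise) for American.
  V(2,0) = exp(-r*dt) * [p*95.424969 + (1-p)*20.326843] = 52.440323; exercise = 51.564096; V(2,0) = max -> 52.440323
  V(2,1) = exp(-r*dt) * [p*20.326843 + (1-p)*0.000000] = 8.776791; exercise = 0.000000; V(2,1) = max -> 8.776791
  V(2,2) = exp(-r*dt) * [p*0.000000 + (1-p)*0.000000] = 0.000000; exercise = 0.000000; V(2,2) = max -> 0.000000
  V(1,0) = exp(-r*dt) * [p*52.440323 + (1-p)*8.776791] = 27.494984; exercise = 20.326843; V(1,0) = max -> 27.494984
  V(1,1) = exp(-r*dt) * [p*8.776791 + (1-p)*0.000000] = 3.789672; exercise = 0.000000; V(1,1) = max -> 3.789672
  V(0,0) = exp(-r*dt) * [p*27.494984 + (1-p)*3.789672] = 13.966943; exercise = 0.000000; V(0,0) = max -> 13.966943

Answer: Price = V(0,0) = 13.9669


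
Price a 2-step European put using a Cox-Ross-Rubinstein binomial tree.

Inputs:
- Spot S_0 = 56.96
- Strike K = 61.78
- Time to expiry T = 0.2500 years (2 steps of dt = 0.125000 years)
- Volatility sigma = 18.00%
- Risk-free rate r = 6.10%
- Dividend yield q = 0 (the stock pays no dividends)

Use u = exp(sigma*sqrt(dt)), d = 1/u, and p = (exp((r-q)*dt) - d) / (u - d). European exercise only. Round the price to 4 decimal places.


dt = T/N = 0.125000
u = exp(sigma*sqrt(dt)) = 1.065708; d = 1/u = 0.938343
p = (exp((r-q)*dt) - d) / (u - d) = 0.544192
Discount per step: exp(-r*dt) = 0.992404
Stock lattice S(k, i) with i counting down-moves:
  k=0: S(0,0) = 56.9600
  k=1: S(1,0) = 60.7027; S(1,1) = 53.4480
  k=2: S(2,0) = 64.6914; S(2,1) = 56.9600; S(2,2) = 50.1526
Terminal payoffs V(N, i) = max(K - S_T, 0):
  V(2,0) = 0.000000; V(2,1) = 4.820000; V(2,2) = 11.627416
Backward induction: V(k, i) = exp(-r*dt) * [p * V(k+1, i) + (1-p) * V(k+1, i+1)].
  V(1,0) = exp(-r*dt) * [p*0.000000 + (1-p)*4.820000] = 2.180308
  V(1,1) = exp(-r*dt) * [p*4.820000 + (1-p)*11.627416] = 7.862695
  V(0,0) = exp(-r*dt) * [p*2.180308 + (1-p)*7.862695] = 4.734153

Answer: Price = V(0,0) = 4.7342


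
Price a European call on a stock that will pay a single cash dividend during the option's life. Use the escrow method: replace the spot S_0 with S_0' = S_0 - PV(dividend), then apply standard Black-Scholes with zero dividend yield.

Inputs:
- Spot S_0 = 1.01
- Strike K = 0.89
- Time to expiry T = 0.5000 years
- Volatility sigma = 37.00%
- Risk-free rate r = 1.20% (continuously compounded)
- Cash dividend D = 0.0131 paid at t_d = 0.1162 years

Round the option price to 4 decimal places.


PV(D) = D * exp(-r * t_d) = 0.0131 * 0.99860657 = 0.01308175
S_0' = S_0 - PV(D) = 1.0100 - 0.01308175 = 0.99691825
d1 = (ln(S_0'/K) + (r + sigma^2/2)*T) / (sigma*sqrt(T)) = 0.58736613
d2 = d1 - sigma*sqrt(T) = 0.32573662
exp(-rT) = 0.99401796
N(d1) = 0.72152108; N(d2) = 0.62768818
C = S_0' * N(d1) - K * exp(-rT) * N(d2) = 0.99691825 * 0.72152108 - 0.8900 * 0.99401796 * 0.62768818 = 0.1640

Answer: Price = 0.1640


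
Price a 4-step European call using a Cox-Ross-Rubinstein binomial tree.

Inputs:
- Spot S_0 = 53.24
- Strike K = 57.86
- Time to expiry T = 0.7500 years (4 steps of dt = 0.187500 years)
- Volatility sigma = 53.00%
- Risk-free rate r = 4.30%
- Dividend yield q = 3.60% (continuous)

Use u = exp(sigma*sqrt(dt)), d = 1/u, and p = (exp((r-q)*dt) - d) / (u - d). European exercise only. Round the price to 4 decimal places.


Answer: Price = V(0,0) = 7.9005

Derivation:
dt = T/N = 0.187500
u = exp(sigma*sqrt(dt)) = 1.257967; d = 1/u = 0.794934
p = (exp((r-q)*dt) - d) / (u - d) = 0.445713
Discount per step: exp(-r*dt) = 0.991970
Stock lattice S(k, i) with i counting down-moves:
  k=0: S(0,0) = 53.2400
  k=1: S(1,0) = 66.9742; S(1,1) = 42.3223
  k=2: S(2,0) = 84.2513; S(2,1) = 53.2400; S(2,2) = 33.6434
  k=3: S(3,0) = 105.9853; S(3,1) = 66.9742; S(3,2) = 42.3223; S(3,3) = 26.7443
  k=4: S(4,0) = 133.3260; S(4,1) = 84.2513; S(4,2) = 53.2400; S(4,3) = 33.6434; S(4,4) = 21.2599
Terminal payoffs V(N, i) = max(S_T - K, 0):
  V(4,0) = 75.465955; V(4,1) = 26.391254; V(4,2) = 0.000000; V(4,3) = 0.000000; V(4,4) = 0.000000
Backward induction: V(k, i) = exp(-r*dt) * [p * V(k+1, i) + (1-p) * V(k+1, i+1)].
  V(3,0) = exp(-r*dt) * [p*75.465955 + (1-p)*26.391254] = 47.876906
  V(3,1) = exp(-r*dt) * [p*26.391254 + (1-p)*0.000000] = 11.668461
  V(3,2) = exp(-r*dt) * [p*0.000000 + (1-p)*0.000000] = 0.000000
  V(3,3) = exp(-r*dt) * [p*0.000000 + (1-p)*0.000000] = 0.000000
  V(2,0) = exp(-r*dt) * [p*47.876906 + (1-p)*11.668461] = 27.583734
  V(2,1) = exp(-r*dt) * [p*11.668461 + (1-p)*0.000000] = 5.159019
  V(2,2) = exp(-r*dt) * [p*0.000000 + (1-p)*0.000000] = 0.000000
  V(1,0) = exp(-r*dt) * [p*27.583734 + (1-p)*5.159019] = 15.032313
  V(1,1) = exp(-r*dt) * [p*5.159019 + (1-p)*0.000000] = 2.280976
  V(0,0) = exp(-r*dt) * [p*15.032313 + (1-p)*2.280976] = 7.900454


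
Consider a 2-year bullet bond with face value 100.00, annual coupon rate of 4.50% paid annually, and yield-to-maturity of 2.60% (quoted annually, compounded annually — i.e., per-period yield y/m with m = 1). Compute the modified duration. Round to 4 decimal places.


Answer: Modified duration = 1.9081

Derivation:
Coupon per period c = face * coupon_rate / m = 4.500000
Periods per year m = 1; per-period yield y/m = 0.026000
Number of cashflows N = 2
Cashflows (t years, CF_t, discount factor 1/(1+y/m)^(m*t), PV):
  t = 1.0000: CF_t = 4.500000, DF = 0.974659, PV = 4.385965
  t = 2.0000: CF_t = 104.500000, DF = 0.949960, PV = 99.270811
Price P = sum_t PV_t = 103.656776
First compute Macaulay numerator sum_t t * PV_t:
  t * PV_t at t = 1.0000: 4.385965
  t * PV_t at t = 2.0000: 198.541622
Macaulay duration D = 202.927586 / 103.656776 = 1.957688
Modified duration = D / (1 + y/m) = 1.957688 / (1 + 0.026000) = 1.908078


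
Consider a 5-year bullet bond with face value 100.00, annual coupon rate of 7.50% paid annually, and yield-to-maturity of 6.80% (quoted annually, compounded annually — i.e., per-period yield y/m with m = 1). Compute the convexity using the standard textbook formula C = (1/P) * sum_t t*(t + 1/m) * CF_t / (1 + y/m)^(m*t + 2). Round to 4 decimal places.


Coupon per period c = face * coupon_rate / m = 7.500000
Periods per year m = 1; per-period yield y/m = 0.068000
Number of cashflows N = 5
Cashflows (t years, CF_t, discount factor 1/(1+y/m)^(m*t), PV):
  t = 1.0000: CF_t = 7.500000, DF = 0.936330, PV = 7.022472
  t = 2.0000: CF_t = 7.500000, DF = 0.876713, PV = 6.575348
  t = 3.0000: CF_t = 7.500000, DF = 0.820892, PV = 6.156693
  t = 4.0000: CF_t = 7.500000, DF = 0.768626, PV = 5.764694
  t = 5.0000: CF_t = 107.500000, DF = 0.719687, PV = 77.366367
Price P = sum_t PV_t = 102.885574
Convexity numerator sum_t t*(t + 1/m) * CF_t / (1+y/m)^(m*t + 2):
  t = 1.0000: term = 12.313386
  t = 2.0000: term = 34.588163
  t = 3.0000: term = 64.771842
  t = 4.0000: term = 101.079653
  t = 5.0000: term = 2034.843204
Convexity = (1/P) * sum = 2247.596249 / 102.885574 = 21.845592

Answer: Convexity = 21.8456


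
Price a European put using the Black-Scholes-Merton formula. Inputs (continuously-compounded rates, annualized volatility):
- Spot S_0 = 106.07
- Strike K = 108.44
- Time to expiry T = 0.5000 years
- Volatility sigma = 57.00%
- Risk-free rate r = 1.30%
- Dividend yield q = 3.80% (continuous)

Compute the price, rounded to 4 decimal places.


Answer: Price = 18.8077

Derivation:
d1 = (ln(S/K) + (r - q + 0.5*sigma^2) * T) / (sigma * sqrt(T)) = 0.11568572
d2 = d1 - sigma * sqrt(T) = -0.28736515
exp(-rT) = 0.99352108; exp(-qT) = 0.98117936
P = K * exp(-rT) * N(-d2) - S_0 * exp(-qT) * N(-d1)
N(-d1) = 0.45395081; N(-d2) = 0.61308363
P = 108.4400 * 0.99352108 * 0.61308363 - 106.0700 * 0.98117936 * 0.45395081 = 18.8077


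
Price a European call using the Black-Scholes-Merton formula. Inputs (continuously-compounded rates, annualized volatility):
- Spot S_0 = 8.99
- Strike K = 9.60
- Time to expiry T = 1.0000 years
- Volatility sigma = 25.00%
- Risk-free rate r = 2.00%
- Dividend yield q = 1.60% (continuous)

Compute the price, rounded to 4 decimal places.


Answer: Price = 0.6541

Derivation:
d1 = (ln(S/K) + (r - q + 0.5*sigma^2) * T) / (sigma * sqrt(T)) = -0.12160100
d2 = d1 - sigma * sqrt(T) = -0.37160100
exp(-rT) = 0.98019867; exp(-qT) = 0.98412732
C = S_0 * exp(-qT) * N(d1) - K * exp(-rT) * N(d2)
N(d1) = 0.45160751; N(d2) = 0.35509497
C = 8.9900 * 0.98412732 * 0.45160751 - 9.6000 * 0.98019867 * 0.35509497 = 0.6541


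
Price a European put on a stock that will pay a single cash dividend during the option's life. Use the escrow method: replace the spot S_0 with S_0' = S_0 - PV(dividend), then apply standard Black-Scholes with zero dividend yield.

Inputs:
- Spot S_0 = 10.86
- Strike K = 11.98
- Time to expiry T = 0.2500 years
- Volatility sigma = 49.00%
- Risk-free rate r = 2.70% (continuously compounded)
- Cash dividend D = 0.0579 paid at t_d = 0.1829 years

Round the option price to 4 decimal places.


Answer: Price = 1.7398

Derivation:
PV(D) = D * exp(-r * t_d) = 0.0579 * 0.99507387 = 0.05761478
S_0' = S_0 - PV(D) = 10.8600 - 0.05761478 = 10.80238522
d1 = (ln(S_0'/K) + (r + sigma^2/2)*T) / (sigma*sqrt(T)) = -0.27228216
d2 = d1 - sigma*sqrt(T) = -0.51728216
exp(-rT) = 0.99327273
N(-d1) = 0.60729746; N(-d2) = 0.69752040
P = K * exp(-rT) * N(-d2) - S_0' * N(-d1) = 11.9800 * 0.99327273 * 0.69752040 - 10.80238522 * 0.60729746 = 1.7398


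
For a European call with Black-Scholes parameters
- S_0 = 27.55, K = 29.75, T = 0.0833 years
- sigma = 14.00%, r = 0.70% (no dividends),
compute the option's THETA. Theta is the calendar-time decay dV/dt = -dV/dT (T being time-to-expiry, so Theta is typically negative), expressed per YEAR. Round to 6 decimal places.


d1 = -1.8667114817; d2 = -1.9071179168
phi(d1) = 0.0698612315; exp(-qT) = 1.0000000000; exp(-rT) = 0.9994170700
Theta = -S*exp(-qT)*phi(d1)*sigma/(2*sqrt(T)) - r*K*exp(-rT)*N(d2) + q*S*exp(-qT)*N(d1)
N(d1) = 0.0309709447; N(d2) = 0.0282526598; sqrt(T) = 0.2886173938
Term 1 = -27.5500 * 1.0000000000 * 0.0698612315 * 0.1400 / (2 * 0.2886173938) = -0.4668027217
Term 2 = -0.0070 * 29.7500 * 0.9994170700 * 0.0282526598 = -0.0058801867
Term 3 = 0 (no dividend yield, q = 0)
Theta = -0.4668027217 + (-0.0058801867) + (0.0000000000) = -0.472683

Answer: Theta = -0.472683


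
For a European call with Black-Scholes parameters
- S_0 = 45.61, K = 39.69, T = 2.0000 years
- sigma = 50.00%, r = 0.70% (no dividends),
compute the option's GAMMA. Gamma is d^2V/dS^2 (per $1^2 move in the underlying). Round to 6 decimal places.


Answer: Gamma = 0.010515

Derivation:
d1 = 0.5699672732; d2 = -0.1371395080
phi(d1) = 0.3391306392; exp(-qT) = 1.0000000000; exp(-rT) = 0.9860975443
Gamma = exp(-qT) * phi(d1) / (S * sigma * sqrt(T)) = 1.0000000000 * 0.3391306392 / (45.6100 * 0.5000 * 1.4142135624) = 0.010515


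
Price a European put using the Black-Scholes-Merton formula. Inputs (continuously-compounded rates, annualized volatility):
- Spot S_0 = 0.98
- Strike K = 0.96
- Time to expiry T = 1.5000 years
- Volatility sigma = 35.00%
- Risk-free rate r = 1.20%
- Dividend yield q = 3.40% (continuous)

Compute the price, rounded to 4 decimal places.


d1 = (ln(S/K) + (r - q + 0.5*sigma^2) * T) / (sigma * sqrt(T)) = 0.18544804
d2 = d1 - sigma * sqrt(T) = -0.24321267
exp(-rT) = 0.98216103; exp(-qT) = 0.95027867
P = K * exp(-rT) * N(-d2) - S_0 * exp(-qT) * N(-d1)
N(-d1) = 0.42643882; N(-d2) = 0.59607967
P = 0.9600 * 0.98216103 * 0.59607967 - 0.9800 * 0.95027867 * 0.42643882 = 0.1649

Answer: Price = 0.1649


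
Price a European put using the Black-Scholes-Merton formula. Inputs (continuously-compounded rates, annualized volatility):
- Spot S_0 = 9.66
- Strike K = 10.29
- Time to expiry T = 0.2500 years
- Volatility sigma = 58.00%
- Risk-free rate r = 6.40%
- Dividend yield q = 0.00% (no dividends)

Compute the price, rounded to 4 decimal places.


d1 = (ln(S/K) + (r - q + 0.5*sigma^2) * T) / (sigma * sqrt(T)) = -0.01768587
d2 = d1 - sigma * sqrt(T) = -0.30768587
exp(-rT) = 0.98412732; exp(-qT) = 1.00000000
P = K * exp(-rT) * N(-d2) - S_0 * exp(-qT) * N(-d1)
N(-d1) = 0.50705527; N(-d2) = 0.62083931
P = 10.2900 * 0.98412732 * 0.62083931 - 9.6600 * 1.00000000 * 0.50705527 = 1.3889

Answer: Price = 1.3889


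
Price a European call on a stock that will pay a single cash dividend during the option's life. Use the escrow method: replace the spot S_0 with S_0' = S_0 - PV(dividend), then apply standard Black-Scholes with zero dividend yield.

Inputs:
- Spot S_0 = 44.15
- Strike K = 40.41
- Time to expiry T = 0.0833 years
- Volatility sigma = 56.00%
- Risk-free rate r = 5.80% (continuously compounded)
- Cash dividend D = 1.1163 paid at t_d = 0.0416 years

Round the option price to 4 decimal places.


PV(D) = D * exp(-r * t_d) = 1.1163 * 0.99759011 = 1.11360984
S_0' = S_0 - PV(D) = 44.1500 - 1.11360984 = 43.03639016
d1 = (ln(S_0'/K) + (r + sigma^2/2)*T) / (sigma*sqrt(T)) = 0.50030151
d2 = d1 - sigma*sqrt(T) = 0.33867577
exp(-rT) = 0.99518025
N(d1) = 0.69156860; N(d2) = 0.63257300
C = S_0' * N(d1) - K * exp(-rT) * N(d2) = 43.03639016 * 0.69156860 - 40.4100 * 0.99518025 * 0.63257300 = 4.3235

Answer: Price = 4.3235


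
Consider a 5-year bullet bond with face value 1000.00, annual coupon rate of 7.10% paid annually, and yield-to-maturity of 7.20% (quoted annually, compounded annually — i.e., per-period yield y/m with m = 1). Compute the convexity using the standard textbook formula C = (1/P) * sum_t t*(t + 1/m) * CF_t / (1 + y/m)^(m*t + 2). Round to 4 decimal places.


Coupon per period c = face * coupon_rate / m = 71.000000
Periods per year m = 1; per-period yield y/m = 0.072000
Number of cashflows N = 5
Cashflows (t years, CF_t, discount factor 1/(1+y/m)^(m*t), PV):
  t = 1.0000: CF_t = 71.000000, DF = 0.932836, PV = 66.231343
  t = 2.0000: CF_t = 71.000000, DF = 0.870183, PV = 61.782969
  t = 3.0000: CF_t = 71.000000, DF = 0.811738, PV = 57.633367
  t = 4.0000: CF_t = 71.000000, DF = 0.757218, PV = 53.762469
  t = 5.0000: CF_t = 1071.000000, DF = 0.706360, PV = 756.511517
Price P = sum_t PV_t = 995.921666
Convexity numerator sum_t t*(t + 1/m) * CF_t / (1+y/m)^(m*t + 2):
  t = 1.0000: term = 115.266734
  t = 2.0000: term = 322.574816
  t = 3.0000: term = 601.818686
  t = 4.0000: term = 935.663380
  t = 5.0000: term = 19749.096325
Convexity = (1/P) * sum = 21724.419940 / 995.921666 = 21.813382

Answer: Convexity = 21.8134


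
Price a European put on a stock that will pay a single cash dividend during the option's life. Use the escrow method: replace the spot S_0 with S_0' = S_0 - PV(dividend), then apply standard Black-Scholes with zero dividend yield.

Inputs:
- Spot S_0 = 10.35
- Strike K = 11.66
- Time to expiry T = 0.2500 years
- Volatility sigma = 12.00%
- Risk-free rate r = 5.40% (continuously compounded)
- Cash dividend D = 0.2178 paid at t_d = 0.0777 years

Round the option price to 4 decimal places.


Answer: Price = 1.3746

Derivation:
PV(D) = D * exp(-r * t_d) = 0.2178 * 0.99581299 = 0.21688807
S_0' = S_0 - PV(D) = 10.3500 - 0.21688807 = 10.13311193
d1 = (ln(S_0'/K) + (r + sigma^2/2)*T) / (sigma*sqrt(T)) = -2.08426184
d2 = d1 - sigma*sqrt(T) = -2.14426184
exp(-rT) = 0.98659072
N(-d1) = 0.98143182; N(-d2) = 0.98399404
P = K * exp(-rT) * N(-d2) - S_0' * N(-d1) = 11.6600 * 0.98659072 * 0.98399404 - 10.13311193 * 0.98143182 = 1.3746


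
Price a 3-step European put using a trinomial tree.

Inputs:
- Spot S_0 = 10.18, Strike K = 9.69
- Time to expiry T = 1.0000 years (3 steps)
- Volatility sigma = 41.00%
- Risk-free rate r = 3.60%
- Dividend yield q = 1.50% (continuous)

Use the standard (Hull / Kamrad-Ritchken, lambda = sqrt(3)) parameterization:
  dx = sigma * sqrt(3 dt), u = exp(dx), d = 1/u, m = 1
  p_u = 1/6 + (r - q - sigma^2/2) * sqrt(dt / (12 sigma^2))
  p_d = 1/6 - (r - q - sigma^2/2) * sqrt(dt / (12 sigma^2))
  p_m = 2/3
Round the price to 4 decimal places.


dt = T/N = 0.333333; dx = sigma*sqrt(3*dt) = 0.410000
u = exp(dx) = 1.506818; d = 1/u = 0.663650
p_u = 0.141037, p_m = 0.666667, p_d = 0.192297
Discount per step: exp(-r*dt) = 0.988072
Stock lattice S(k, j) with j the centered position index:
  k=0: S(0,+0) = 10.1800
  k=1: S(1,-1) = 6.7560; S(1,+0) = 10.1800; S(1,+1) = 15.3394
  k=2: S(2,-2) = 4.4836; S(2,-1) = 6.7560; S(2,+0) = 10.1800; S(2,+1) = 15.3394; S(2,+2) = 23.1137
  k=3: S(3,-3) = 2.9755; S(3,-2) = 4.4836; S(3,-1) = 6.7560; S(3,+0) = 10.1800; S(3,+1) = 15.3394; S(3,+2) = 23.1137; S(3,+3) = 34.8281
Terminal payoffs V(N, j) = max(K - S_T, 0):
  V(3,-3) = 6.714462; V(3,-2) = 5.206406; V(3,-1) = 2.934040; V(3,+0) = 0.000000; V(3,+1) = 0.000000; V(3,+2) = 0.000000; V(3,+3) = 0.000000
Backward induction: V(k, j) = exp(-r*dt) * [p_u * V(k+1, j+1) + p_m * V(k+1, j) + p_d * V(k+1, j-1)]
  V(2,-2) = exp(-r*dt) * [p_u*2.934040 + p_m*5.206406 + p_d*6.714462] = 5.114174
  V(2,-1) = exp(-r*dt) * [p_u*0.000000 + p_m*2.934040 + p_d*5.206406] = 2.921928
  V(2,+0) = exp(-r*dt) * [p_u*0.000000 + p_m*0.000000 + p_d*2.934040] = 0.557476
  V(2,+1) = exp(-r*dt) * [p_u*0.000000 + p_m*0.000000 + p_d*0.000000] = 0.000000
  V(2,+2) = exp(-r*dt) * [p_u*0.000000 + p_m*0.000000 + p_d*0.000000] = 0.000000
  V(1,-1) = exp(-r*dt) * [p_u*0.557476 + p_m*2.921928 + p_d*5.114174] = 2.974111
  V(1,+0) = exp(-r*dt) * [p_u*0.000000 + p_m*0.557476 + p_d*2.921928] = 0.922393
  V(1,+1) = exp(-r*dt) * [p_u*0.000000 + p_m*0.000000 + p_d*0.557476] = 0.105922
  V(0,+0) = exp(-r*dt) * [p_u*0.105922 + p_m*0.922393 + p_d*2.974111] = 1.187444

Answer: Price = V(0,0) = 1.1874


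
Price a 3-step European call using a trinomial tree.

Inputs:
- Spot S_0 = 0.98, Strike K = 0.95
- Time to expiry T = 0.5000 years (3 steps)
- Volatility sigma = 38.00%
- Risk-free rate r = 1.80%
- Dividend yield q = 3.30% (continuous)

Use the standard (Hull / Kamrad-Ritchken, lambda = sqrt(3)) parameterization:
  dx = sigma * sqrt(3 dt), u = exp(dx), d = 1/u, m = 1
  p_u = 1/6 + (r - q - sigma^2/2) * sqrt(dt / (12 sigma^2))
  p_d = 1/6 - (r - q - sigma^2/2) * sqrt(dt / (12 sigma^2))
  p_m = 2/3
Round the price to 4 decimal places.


dt = T/N = 0.166667; dx = sigma*sqrt(3*dt) = 0.268701
u = exp(dx) = 1.308263; d = 1/u = 0.764372
p_u = 0.139623, p_m = 0.666667, p_d = 0.193710
Discount per step: exp(-r*dt) = 0.997004
Stock lattice S(k, j) with j the centered position index:
  k=0: S(0,+0) = 0.9800
  k=1: S(1,-1) = 0.7491; S(1,+0) = 0.9800; S(1,+1) = 1.2821
  k=2: S(2,-2) = 0.5726; S(2,-1) = 0.7491; S(2,+0) = 0.9800; S(2,+1) = 1.2821; S(2,+2) = 1.6773
  k=3: S(3,-3) = 0.4377; S(3,-2) = 0.5726; S(3,-1) = 0.7491; S(3,+0) = 0.9800; S(3,+1) = 1.2821; S(3,+2) = 1.6773; S(3,+3) = 2.1944
Terminal payoffs V(N, j) = max(S_T - K, 0):
  V(3,-3) = 0.000000; V(3,-2) = 0.000000; V(3,-1) = 0.000000; V(3,+0) = 0.030000; V(3,+1) = 0.332098; V(3,+2) = 0.727322; V(3,+3) = 1.244379
Backward induction: V(k, j) = exp(-r*dt) * [p_u * V(k+1, j+1) + p_m * V(k+1, j) + p_d * V(k+1, j-1)]
  V(2,-2) = exp(-r*dt) * [p_u*0.000000 + p_m*0.000000 + p_d*0.000000] = 0.000000
  V(2,-1) = exp(-r*dt) * [p_u*0.030000 + p_m*0.000000 + p_d*0.000000] = 0.004176
  V(2,+0) = exp(-r*dt) * [p_u*0.332098 + p_m*0.030000 + p_d*0.000000] = 0.066170
  V(2,+1) = exp(-r*dt) * [p_u*0.727322 + p_m*0.332098 + p_d*0.030000] = 0.327776
  V(2,+2) = exp(-r*dt) * [p_u*1.244379 + p_m*0.727322 + p_d*0.332098] = 0.720790
  V(1,-1) = exp(-r*dt) * [p_u*0.066170 + p_m*0.004176 + p_d*0.000000] = 0.011987
  V(1,+0) = exp(-r*dt) * [p_u*0.327776 + p_m*0.066170 + p_d*0.004176] = 0.090415
  V(1,+1) = exp(-r*dt) * [p_u*0.720790 + p_m*0.327776 + p_d*0.066170] = 0.330980
  V(0,+0) = exp(-r*dt) * [p_u*0.330980 + p_m*0.090415 + p_d*0.011987] = 0.108485

Answer: Price = V(0,0) = 0.1085


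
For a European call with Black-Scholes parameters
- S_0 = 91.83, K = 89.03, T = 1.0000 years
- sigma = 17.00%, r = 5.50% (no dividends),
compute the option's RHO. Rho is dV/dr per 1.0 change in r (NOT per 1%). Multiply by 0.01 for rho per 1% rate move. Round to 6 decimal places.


d1 = 0.5906802944; d2 = 0.4206802944
phi(d1) = 0.3350786032; exp(-qT) = 1.0000000000; exp(-rT) = 0.9464851480
N(d2) = 0.6630057238
Rho = K*T*exp(-rT)*N(d2) = 89.0300 * 1.0000 * 0.9464851480 * 0.6630057238 = 55.868557

Answer: Rho = 55.868557


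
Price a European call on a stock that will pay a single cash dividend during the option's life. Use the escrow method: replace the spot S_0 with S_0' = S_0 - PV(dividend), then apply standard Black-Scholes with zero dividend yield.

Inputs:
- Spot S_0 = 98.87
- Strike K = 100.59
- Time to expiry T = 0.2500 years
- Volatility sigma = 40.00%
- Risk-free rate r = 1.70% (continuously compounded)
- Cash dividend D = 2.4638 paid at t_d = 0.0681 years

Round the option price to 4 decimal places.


Answer: Price = 6.0938

Derivation:
PV(D) = D * exp(-r * t_d) = 2.4638 * 0.99884297 = 2.46094931
S_0' = S_0 - PV(D) = 98.8700 - 2.46094931 = 96.40905069
d1 = (ln(S_0'/K) + (r + sigma^2/2)*T) / (sigma*sqrt(T)) = -0.09101383
d2 = d1 - sigma*sqrt(T) = -0.29101383
exp(-rT) = 0.99575902
N(d1) = 0.46374080; N(d2) = 0.38552037
C = S_0' * N(d1) - K * exp(-rT) * N(d2) = 96.40905069 * 0.46374080 - 100.5900 * 0.99575902 * 0.38552037 = 6.0938


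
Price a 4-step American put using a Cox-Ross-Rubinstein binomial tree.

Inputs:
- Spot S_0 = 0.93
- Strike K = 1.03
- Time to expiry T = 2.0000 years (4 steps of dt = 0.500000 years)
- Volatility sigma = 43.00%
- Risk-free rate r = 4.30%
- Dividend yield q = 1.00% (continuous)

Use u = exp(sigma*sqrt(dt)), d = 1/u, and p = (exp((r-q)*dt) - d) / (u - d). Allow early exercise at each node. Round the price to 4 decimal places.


Answer: Price = V(0,0) = 0.2554

Derivation:
dt = T/N = 0.500000
u = exp(sigma*sqrt(dt)) = 1.355345; d = 1/u = 0.737820
p = (exp((r-q)*dt) - d) / (u - d) = 0.451507
Discount per step: exp(-r*dt) = 0.978729
Stock lattice S(k, i) with i counting down-moves:
  k=0: S(0,0) = 0.9300
  k=1: S(1,0) = 1.2605; S(1,1) = 0.6862
  k=2: S(2,0) = 1.7084; S(2,1) = 0.9300; S(2,2) = 0.5063
  k=3: S(3,0) = 2.3154; S(3,1) = 1.2605; S(3,2) = 0.6862; S(3,3) = 0.3735
  k=4: S(4,0) = 3.1382; S(4,1) = 1.7084; S(4,2) = 0.9300; S(4,3) = 0.5063; S(4,4) = 0.2756
Terminal payoffs V(N, i) = max(K - S_T, 0):
  V(4,0) = 0.000000; V(4,1) = 0.000000; V(4,2) = 0.100000; V(4,3) = 0.523729; V(4,4) = 0.754397
Backward induction: V(k, i) = exp(-r*dt) * [p * V(k+1, i) + (1-p) * V(k+1, i+1)]; then take max(V_cont, immediate exercise) for American.
  V(3,0) = exp(-r*dt) * [p*0.000000 + (1-p)*0.000000] = 0.000000; exercise = 0.000000; V(3,0) = max -> 0.000000
  V(3,1) = exp(-r*dt) * [p*0.000000 + (1-p)*0.100000] = 0.053683; exercise = 0.000000; V(3,1) = max -> 0.053683
  V(3,2) = exp(-r*dt) * [p*0.100000 + (1-p)*0.523729] = 0.325341; exercise = 0.343828; V(3,2) = max -> 0.343828
  V(3,3) = exp(-r*dt) * [p*0.523729 + (1-p)*0.754397] = 0.636417; exercise = 0.656463; V(3,3) = max -> 0.656463
  V(2,0) = exp(-r*dt) * [p*0.000000 + (1-p)*0.053683] = 0.028818; exercise = 0.000000; V(2,0) = max -> 0.028818
  V(2,1) = exp(-r*dt) * [p*0.053683 + (1-p)*0.343828] = 0.208298; exercise = 0.100000; V(2,1) = max -> 0.208298
  V(2,2) = exp(-r*dt) * [p*0.343828 + (1-p)*0.656463] = 0.504345; exercise = 0.523729; V(2,2) = max -> 0.523729
  V(1,0) = exp(-r*dt) * [p*0.028818 + (1-p)*0.208298] = 0.124555; exercise = 0.000000; V(1,0) = max -> 0.124555
  V(1,1) = exp(-r*dt) * [p*0.208298 + (1-p)*0.523729] = 0.373199; exercise = 0.343828; V(1,1) = max -> 0.373199
  V(0,0) = exp(-r*dt) * [p*0.124555 + (1-p)*0.373199] = 0.255384; exercise = 0.100000; V(0,0) = max -> 0.255384


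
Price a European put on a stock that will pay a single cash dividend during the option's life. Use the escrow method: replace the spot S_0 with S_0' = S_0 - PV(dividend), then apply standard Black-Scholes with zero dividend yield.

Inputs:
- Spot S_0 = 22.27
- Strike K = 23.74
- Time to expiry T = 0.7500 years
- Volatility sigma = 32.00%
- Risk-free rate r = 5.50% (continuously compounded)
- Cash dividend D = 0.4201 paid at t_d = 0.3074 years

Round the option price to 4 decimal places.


PV(D) = D * exp(-r * t_d) = 0.4201 * 0.98323512 = 0.41305707
S_0' = S_0 - PV(D) = 22.2700 - 0.41305707 = 21.85694293
d1 = (ln(S_0'/K) + (r + sigma^2/2)*T) / (sigma*sqrt(T)) = -0.01079921
d2 = d1 - sigma*sqrt(T) = -0.28792734
exp(-rT) = 0.95958920
N(-d1) = 0.50430818; N(-d2) = 0.61329882
P = K * exp(-rT) * N(-d2) - S_0' * N(-d1) = 23.7400 * 0.95958920 * 0.61329882 - 21.85694293 * 0.50430818 = 2.9487

Answer: Price = 2.9487


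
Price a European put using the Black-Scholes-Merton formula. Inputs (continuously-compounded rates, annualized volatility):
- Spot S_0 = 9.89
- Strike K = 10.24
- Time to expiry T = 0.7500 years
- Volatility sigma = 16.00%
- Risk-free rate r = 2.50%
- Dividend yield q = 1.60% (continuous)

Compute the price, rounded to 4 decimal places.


d1 = (ln(S/K) + (r - q + 0.5*sigma^2) * T) / (sigma * sqrt(T)) = -0.13298884
d2 = d1 - sigma * sqrt(T) = -0.27155290
exp(-rT) = 0.98142469; exp(-qT) = 0.98807171
P = K * exp(-rT) * N(-d2) - S_0 * exp(-qT) * N(-d1)
N(-d1) = 0.55289890; N(-d2) = 0.60701709
P = 10.2400 * 0.98142469 * 0.60701709 - 9.8900 * 0.98807171 * 0.55289890 = 0.6974

Answer: Price = 0.6974


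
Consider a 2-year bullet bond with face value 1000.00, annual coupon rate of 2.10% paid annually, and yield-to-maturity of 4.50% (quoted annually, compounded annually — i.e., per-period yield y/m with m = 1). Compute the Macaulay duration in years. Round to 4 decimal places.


Answer: Macaulay duration = 1.9790 years

Derivation:
Coupon per period c = face * coupon_rate / m = 21.000000
Periods per year m = 1; per-period yield y/m = 0.045000
Number of cashflows N = 2
Cashflows (t years, CF_t, discount factor 1/(1+y/m)^(m*t), PV):
  t = 1.0000: CF_t = 21.000000, DF = 0.956938, PV = 20.095694
  t = 2.0000: CF_t = 1021.000000, DF = 0.915730, PV = 934.960280
Price P = sum_t PV_t = 955.055974
Macaulay numerator sum_t t * PV_t:
  t * PV_t at t = 1.0000: 20.095694
  t * PV_t at t = 2.0000: 1869.920560
Macaulay duration D = (sum_t t * PV_t) / P = 1890.016254 / 955.055974 = 1.978959


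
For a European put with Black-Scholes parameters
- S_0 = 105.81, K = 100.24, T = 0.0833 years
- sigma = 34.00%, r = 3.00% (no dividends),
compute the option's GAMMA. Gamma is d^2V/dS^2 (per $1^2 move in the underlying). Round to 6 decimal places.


d1 = 0.6256141465; d2 = 0.5274842327
phi(d1) = 0.3280349690; exp(-qT) = 1.0000000000; exp(-rT) = 0.9975041199
Gamma = exp(-qT) * phi(d1) / (S * sigma * sqrt(T)) = 1.0000000000 * 0.3280349690 / (105.8100 * 0.3400 * 0.2886173938) = 0.031593

Answer: Gamma = 0.031593


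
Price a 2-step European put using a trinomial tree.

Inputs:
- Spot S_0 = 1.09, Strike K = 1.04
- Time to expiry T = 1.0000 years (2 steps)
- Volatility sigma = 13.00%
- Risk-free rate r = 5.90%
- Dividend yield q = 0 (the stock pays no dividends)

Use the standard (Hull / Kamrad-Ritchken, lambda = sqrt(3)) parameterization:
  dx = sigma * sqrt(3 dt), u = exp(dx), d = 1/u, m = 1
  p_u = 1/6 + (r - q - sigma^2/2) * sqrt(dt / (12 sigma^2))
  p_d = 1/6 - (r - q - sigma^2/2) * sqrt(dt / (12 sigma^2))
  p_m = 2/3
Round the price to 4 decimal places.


Answer: Price = V(0,0) = 0.0139

Derivation:
dt = T/N = 0.500000; dx = sigma*sqrt(3*dt) = 0.159217
u = exp(dx) = 1.172592; d = 1/u = 0.852811
p_u = 0.246040, p_m = 0.666667, p_d = 0.087294
Discount per step: exp(-r*dt) = 0.970931
Stock lattice S(k, j) with j the centered position index:
  k=0: S(0,+0) = 1.0900
  k=1: S(1,-1) = 0.9296; S(1,+0) = 1.0900; S(1,+1) = 1.2781
  k=2: S(2,-2) = 0.7927; S(2,-1) = 0.9296; S(2,+0) = 1.0900; S(2,+1) = 1.2781; S(2,+2) = 1.4987
Terminal payoffs V(N, j) = max(K - S_T, 0):
  V(2,-2) = 0.247257; V(2,-1) = 0.110436; V(2,+0) = 0.000000; V(2,+1) = 0.000000; V(2,+2) = 0.000000
Backward induction: V(k, j) = exp(-r*dt) * [p_u * V(k+1, j+1) + p_m * V(k+1, j) + p_d * V(k+1, j-1)]
  V(1,-1) = exp(-r*dt) * [p_u*0.000000 + p_m*0.110436 + p_d*0.247257] = 0.092440
  V(1,+0) = exp(-r*dt) * [p_u*0.000000 + p_m*0.000000 + p_d*0.110436] = 0.009360
  V(1,+1) = exp(-r*dt) * [p_u*0.000000 + p_m*0.000000 + p_d*0.000000] = 0.000000
  V(0,+0) = exp(-r*dt) * [p_u*0.000000 + p_m*0.009360 + p_d*0.092440] = 0.013894


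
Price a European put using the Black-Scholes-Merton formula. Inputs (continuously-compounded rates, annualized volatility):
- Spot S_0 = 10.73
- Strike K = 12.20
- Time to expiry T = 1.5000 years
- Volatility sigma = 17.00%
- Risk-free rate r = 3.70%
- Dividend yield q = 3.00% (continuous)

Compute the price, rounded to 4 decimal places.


d1 = (ln(S/K) + (r - q + 0.5*sigma^2) * T) / (sigma * sqrt(T)) = -0.46212455
d2 = d1 - sigma * sqrt(T) = -0.67033118
exp(-rT) = 0.94601202; exp(-qT) = 0.95599748
P = K * exp(-rT) * N(-d2) - S_0 * exp(-qT) * N(-d1)
N(-d1) = 0.67800400; N(-d2) = 0.74867665
P = 12.2000 * 0.94601202 * 0.74867665 - 10.7300 * 0.95599748 * 0.67800400 = 1.6859

Answer: Price = 1.6859


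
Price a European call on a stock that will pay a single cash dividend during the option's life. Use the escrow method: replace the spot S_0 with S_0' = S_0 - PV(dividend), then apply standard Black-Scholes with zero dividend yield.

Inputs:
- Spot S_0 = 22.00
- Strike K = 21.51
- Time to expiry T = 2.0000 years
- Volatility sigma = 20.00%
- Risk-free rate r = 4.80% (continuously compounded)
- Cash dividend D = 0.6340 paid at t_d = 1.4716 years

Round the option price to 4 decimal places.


Answer: Price = 3.3548

Derivation:
PV(D) = D * exp(-r * t_d) = 0.6340 * 0.93180026 = 0.59076137
S_0' = S_0 - PV(D) = 22.0000 - 0.59076137 = 21.40923863
d1 = (ln(S_0'/K) + (r + sigma^2/2)*T) / (sigma*sqrt(T)) = 0.46423186
d2 = d1 - sigma*sqrt(T) = 0.18138914
exp(-rT) = 0.90846402
N(d1) = 0.67875918; N(d2) = 0.57196893
C = S_0' * N(d1) - K * exp(-rT) * N(d2) = 21.40923863 * 0.67875918 - 21.5100 * 0.90846402 * 0.57196893 = 3.3548


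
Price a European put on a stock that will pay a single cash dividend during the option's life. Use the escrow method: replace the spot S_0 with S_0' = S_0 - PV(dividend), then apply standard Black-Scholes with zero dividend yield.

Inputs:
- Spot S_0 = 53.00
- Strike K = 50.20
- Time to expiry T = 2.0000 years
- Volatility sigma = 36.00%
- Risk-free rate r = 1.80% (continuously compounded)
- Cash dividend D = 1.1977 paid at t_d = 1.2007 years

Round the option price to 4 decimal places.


PV(D) = D * exp(-r * t_d) = 1.1977 * 0.97861928 = 1.17209231
S_0' = S_0 - PV(D) = 53.0000 - 1.17209231 = 51.82790769
d1 = (ln(S_0'/K) + (r + sigma^2/2)*T) / (sigma*sqrt(T)) = 0.38795362
d2 = d1 - sigma*sqrt(T) = -0.12116327
exp(-rT) = 0.96464029
N(-d1) = 0.34902518; N(-d2) = 0.54821914
P = K * exp(-rT) * N(-d2) - S_0' * N(-d1) = 50.2000 * 0.96464029 * 0.54821914 - 51.82790769 * 0.34902518 = 8.4582

Answer: Price = 8.4582


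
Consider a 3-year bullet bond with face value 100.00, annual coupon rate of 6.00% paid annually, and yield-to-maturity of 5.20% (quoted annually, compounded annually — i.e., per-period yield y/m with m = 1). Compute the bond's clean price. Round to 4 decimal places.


Coupon per period c = face * coupon_rate / m = 6.000000
Periods per year m = 1; per-period yield y/m = 0.052000
Number of cashflows N = 3
Cashflows (t years, CF_t, discount factor 1/(1+y/m)^(m*t), PV):
  t = 1.0000: CF_t = 6.000000, DF = 0.950570, PV = 5.703422
  t = 2.0000: CF_t = 6.000000, DF = 0.903584, PV = 5.421504
  t = 3.0000: CF_t = 106.000000, DF = 0.858920, PV = 91.045534
Price P = sum_t PV_t = 102.170460

Answer: Price = 102.1705


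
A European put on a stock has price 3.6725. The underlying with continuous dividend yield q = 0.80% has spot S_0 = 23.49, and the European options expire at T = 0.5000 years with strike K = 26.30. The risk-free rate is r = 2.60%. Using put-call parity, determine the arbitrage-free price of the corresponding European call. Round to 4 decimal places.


Put-call parity: C - P = S_0 * exp(-qT) - K * exp(-rT).
S_0 * exp(-qT) = 23.4900 * 0.99600799 = 23.39622767
K * exp(-rT) = 26.3000 * 0.98708414 = 25.96031275
C = P + S*exp(-qT) - K*exp(-rT)
C = 3.6725 + 23.39622767 - 25.96031275 = 1.1084

Answer: Call price = 1.1084


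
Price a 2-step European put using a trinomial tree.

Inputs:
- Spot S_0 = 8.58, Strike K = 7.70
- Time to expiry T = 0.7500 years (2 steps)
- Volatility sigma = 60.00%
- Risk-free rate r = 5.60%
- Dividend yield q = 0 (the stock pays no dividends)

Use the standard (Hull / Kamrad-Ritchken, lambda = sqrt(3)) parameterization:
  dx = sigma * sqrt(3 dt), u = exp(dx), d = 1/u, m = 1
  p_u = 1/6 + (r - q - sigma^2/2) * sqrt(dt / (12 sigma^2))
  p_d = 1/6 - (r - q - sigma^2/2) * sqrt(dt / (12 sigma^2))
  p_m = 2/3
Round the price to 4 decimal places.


Answer: Price = V(0,0) = 1.0305

Derivation:
dt = T/N = 0.375000; dx = sigma*sqrt(3*dt) = 0.636396
u = exp(dx) = 1.889658; d = 1/u = 0.529196
p_u = 0.130133, p_m = 0.666667, p_d = 0.203201
Discount per step: exp(-r*dt) = 0.979219
Stock lattice S(k, j) with j the centered position index:
  k=0: S(0,+0) = 8.5800
  k=1: S(1,-1) = 4.5405; S(1,+0) = 8.5800; S(1,+1) = 16.2133
  k=2: S(2,-2) = 2.4028; S(2,-1) = 4.5405; S(2,+0) = 8.5800; S(2,+1) = 16.2133; S(2,+2) = 30.6375
Terminal payoffs V(N, j) = max(K - S_T, 0):
  V(2,-2) = 5.297183; V(2,-1) = 3.159497; V(2,+0) = 0.000000; V(2,+1) = 0.000000; V(2,+2) = 0.000000
Backward induction: V(k, j) = exp(-r*dt) * [p_u * V(k+1, j+1) + p_m * V(k+1, j) + p_d * V(k+1, j-1)]
  V(1,-1) = exp(-r*dt) * [p_u*0.000000 + p_m*3.159497 + p_d*5.297183] = 3.116581
  V(1,+0) = exp(-r*dt) * [p_u*0.000000 + p_m*0.000000 + p_d*3.159497] = 0.628670
  V(1,+1) = exp(-r*dt) * [p_u*0.000000 + p_m*0.000000 + p_d*0.000000] = 0.000000
  V(0,+0) = exp(-r*dt) * [p_u*0.000000 + p_m*0.628670 + p_d*3.116581] = 1.030534


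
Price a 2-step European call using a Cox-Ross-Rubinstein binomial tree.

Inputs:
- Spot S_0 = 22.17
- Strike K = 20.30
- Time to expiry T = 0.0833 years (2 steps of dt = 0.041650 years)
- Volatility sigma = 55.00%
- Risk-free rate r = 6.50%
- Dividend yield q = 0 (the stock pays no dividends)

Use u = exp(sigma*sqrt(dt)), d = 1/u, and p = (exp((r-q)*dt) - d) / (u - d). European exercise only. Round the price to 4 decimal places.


Answer: Price = V(0,0) = 2.6649

Derivation:
dt = T/N = 0.041650
u = exp(sigma*sqrt(dt)) = 1.118788; d = 1/u = 0.893825
p = (exp((r-q)*dt) - d) / (u - d) = 0.484018
Discount per step: exp(-r*dt) = 0.997296
Stock lattice S(k, i) with i counting down-moves:
  k=0: S(0,0) = 22.1700
  k=1: S(1,0) = 24.8035; S(1,1) = 19.8161
  k=2: S(2,0) = 27.7499; S(2,1) = 22.1700; S(2,2) = 17.7121
Terminal payoffs V(N, i) = max(S_T - K, 0):
  V(2,0) = 7.449884; V(2,1) = 1.870000; V(2,2) = 0.000000
Backward induction: V(k, i) = exp(-r*dt) * [p * V(k+1, i) + (1-p) * V(k+1, i+1)].
  V(1,0) = exp(-r*dt) * [p*7.449884 + (1-p)*1.870000] = 4.558410
  V(1,1) = exp(-r*dt) * [p*1.870000 + (1-p)*0.000000] = 0.902667
  V(0,0) = exp(-r*dt) * [p*4.558410 + (1-p)*0.902667] = 2.664890


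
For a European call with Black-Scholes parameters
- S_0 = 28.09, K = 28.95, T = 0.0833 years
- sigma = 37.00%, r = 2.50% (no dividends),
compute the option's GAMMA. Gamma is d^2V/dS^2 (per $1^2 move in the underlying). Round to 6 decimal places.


d1 = -0.2095000058; d2 = -0.3162884415
phi(d1) = 0.3902828059; exp(-qT) = 1.0000000000; exp(-rT) = 0.9979196669
Gamma = exp(-qT) * phi(d1) / (S * sigma * sqrt(T)) = 1.0000000000 * 0.3902828059 / (28.0900 * 0.3700 * 0.2886173938) = 0.130108

Answer: Gamma = 0.130108
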